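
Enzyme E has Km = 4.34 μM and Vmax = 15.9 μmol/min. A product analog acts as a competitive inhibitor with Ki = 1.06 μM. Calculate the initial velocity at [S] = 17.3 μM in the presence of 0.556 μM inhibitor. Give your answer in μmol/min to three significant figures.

With α = 1 + [I]/Ki = 1 + 0.556/1.06 = 1.525, the competitive rate law is v = Vmax[S] / (αKm + [S]).
v = 15.9×17.3 / (1.525×4.34 + 17.3) = 275.1/23.92 = 11.5 μmol/min.

11.5 μmol/min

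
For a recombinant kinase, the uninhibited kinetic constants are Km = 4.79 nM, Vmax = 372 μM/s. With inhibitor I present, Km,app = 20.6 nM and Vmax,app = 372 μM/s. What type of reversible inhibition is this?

competitive

Km increases (4.79 → 20.6 nM) while Vmax is unchanged — the hallmark of competitive inhibition.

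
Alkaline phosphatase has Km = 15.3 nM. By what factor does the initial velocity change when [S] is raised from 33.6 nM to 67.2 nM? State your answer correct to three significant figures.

Since Vmax cancels, v₂/v₁ = [S]₂(Km+[S]₁) / [S]₁(Km+[S]₂).
= 67.2×(15.3+33.6) / (33.6×(15.3+67.2)) = 3286/2772 = 1.19.

1.19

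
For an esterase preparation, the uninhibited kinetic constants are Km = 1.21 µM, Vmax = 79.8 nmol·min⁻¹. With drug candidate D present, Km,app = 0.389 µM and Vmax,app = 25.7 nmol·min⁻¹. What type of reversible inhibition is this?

uncompetitive

Both Km and Vmax decrease by the same factor (~3.11-fold) — characteristic of uncompetitive inhibition.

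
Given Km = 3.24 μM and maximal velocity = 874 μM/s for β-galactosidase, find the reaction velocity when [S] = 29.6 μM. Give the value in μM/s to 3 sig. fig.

[S]/(Km+[S]) = 29.6/32.84 = 0.9013, the fractional saturation.
v = 0.9013 × Vmax = 0.9013 × 874 = 788 μM/s.

788 μM/s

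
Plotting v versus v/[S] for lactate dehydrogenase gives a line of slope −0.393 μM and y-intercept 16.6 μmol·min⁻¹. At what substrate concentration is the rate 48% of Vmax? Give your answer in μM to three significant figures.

0.363 μM

The Eadie–Hofstee slope gives Km = 0.393 μM (slope = −Km).
v/Vmax = [S]/(Km+[S]) = 0.48 ⇒ [S] = Km·0.48/(1−0.48) = 0.393 × 0.9231 = 0.363 μM.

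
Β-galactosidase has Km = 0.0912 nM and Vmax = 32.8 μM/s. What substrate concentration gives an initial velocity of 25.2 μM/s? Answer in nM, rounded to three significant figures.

0.302 nM

The required fractional saturation is v/Vmax = 25.2/32.8 = 0.7683.
Then [S]/(Km+[S]) = 0.7683 ⇒ [S] = 0.0912 × 0.7683/(1 − 0.7683) = 0.302 nM.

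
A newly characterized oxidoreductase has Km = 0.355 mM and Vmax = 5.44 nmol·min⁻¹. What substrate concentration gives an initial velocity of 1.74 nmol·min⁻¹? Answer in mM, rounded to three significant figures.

0.167 mM

The required fractional saturation is v/Vmax = 1.74/5.44 = 0.3199.
Then [S]/(Km+[S]) = 0.3199 ⇒ [S] = 0.355 × 0.3199/(1 − 0.3199) = 0.167 mM.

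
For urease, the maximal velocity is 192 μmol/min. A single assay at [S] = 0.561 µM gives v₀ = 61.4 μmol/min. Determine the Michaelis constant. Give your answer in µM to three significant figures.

From v = Vmax[S]/(Km+[S]), Km = [S](Vmax − v)/v.
Km = 0.561 × (192 − 61.4) / 61.4 = 73.27/61.4 = 1.19 µM.

1.19 µM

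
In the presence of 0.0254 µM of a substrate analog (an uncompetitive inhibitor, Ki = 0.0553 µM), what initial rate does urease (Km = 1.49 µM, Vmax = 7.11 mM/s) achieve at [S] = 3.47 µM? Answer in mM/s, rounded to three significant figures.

With α = 1 + [I]/Ki = 1 + 0.0254/0.0553 = 1.459, the uncompetitive rate law is v = (Vmax/α)·[S] / (Km/α + [S]).
v = (7.11/1.459)×3.47 / (1.49/1.459 + 3.47) = 16.91/4.491 = 3.76 mM/s.

3.76 mM/s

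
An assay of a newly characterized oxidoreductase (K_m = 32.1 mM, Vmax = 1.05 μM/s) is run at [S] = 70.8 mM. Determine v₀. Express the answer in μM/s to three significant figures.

v = Vmax·[S]/(Km + [S]) = 1.05 × 70.8 / (32.1 + 70.8)
  = 74.34 / 102.9 = 0.722 μM/s.

0.722 μM/s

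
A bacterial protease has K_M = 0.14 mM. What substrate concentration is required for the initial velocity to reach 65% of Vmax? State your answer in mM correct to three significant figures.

0.260 mM

v/Vmax = [S]/(Km+[S]) = 0.65, so [S] = Km·0.65/(1 − 0.65) = 0.14 × 1.857.
[S] = 0.260 mM.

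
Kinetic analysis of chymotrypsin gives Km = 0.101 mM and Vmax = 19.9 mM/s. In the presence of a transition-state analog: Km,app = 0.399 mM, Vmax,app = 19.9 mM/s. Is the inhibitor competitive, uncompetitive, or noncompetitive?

competitive

Km increases (0.101 → 0.399 mM) while Vmax is unchanged — the hallmark of competitive inhibition.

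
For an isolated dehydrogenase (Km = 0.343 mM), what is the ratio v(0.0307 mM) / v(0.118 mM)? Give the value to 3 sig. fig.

0.321

Since Vmax cancels, v₂/v₁ = [S]₂(Km+[S]₁) / [S]₁(Km+[S]₂).
= 0.0307×(0.343+0.118) / (0.118×(0.343+0.0307)) = 0.01415/0.04410 = 0.321.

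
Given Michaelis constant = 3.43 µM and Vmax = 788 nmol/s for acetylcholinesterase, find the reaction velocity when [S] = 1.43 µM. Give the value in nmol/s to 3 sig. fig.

v = Vmax·[S]/(Km + [S]) = 788 × 1.43 / (3.43 + 1.43)
  = 1127 / 4.860 = 232 nmol/s.

232 nmol/s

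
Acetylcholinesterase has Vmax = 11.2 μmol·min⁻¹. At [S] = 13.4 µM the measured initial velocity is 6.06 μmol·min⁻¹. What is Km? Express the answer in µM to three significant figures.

v/Vmax = 6.06/11.2 = 0.5411 = [S]/(Km+[S]).
So Km + [S] = [S]/0.5411 = 24.77 µM, giving Km = 24.77 − 13.4 = 11.4 µM.

11.4 µM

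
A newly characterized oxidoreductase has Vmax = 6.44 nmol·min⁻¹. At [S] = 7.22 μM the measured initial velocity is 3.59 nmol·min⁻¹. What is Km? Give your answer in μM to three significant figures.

5.73 μM

v/Vmax = 3.59/6.44 = 0.5575 = [S]/(Km+[S]).
So Km + [S] = [S]/0.5575 = 12.95 μM, giving Km = 12.95 − 7.22 = 5.73 μM.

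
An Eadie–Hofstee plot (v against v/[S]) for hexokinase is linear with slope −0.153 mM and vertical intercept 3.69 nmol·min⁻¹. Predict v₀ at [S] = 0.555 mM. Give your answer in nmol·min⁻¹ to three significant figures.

In the Eadie–Hofstee form v = Vmax − Km·(v/[S]), the slope is −Km and the intercept is Vmax, so Km = 0.153 mM and Vmax = 3.69 nmol·min⁻¹.
v = 3.69 × 0.555/(0.153 + 0.555) = 2.89 nmol·min⁻¹.

2.89 nmol·min⁻¹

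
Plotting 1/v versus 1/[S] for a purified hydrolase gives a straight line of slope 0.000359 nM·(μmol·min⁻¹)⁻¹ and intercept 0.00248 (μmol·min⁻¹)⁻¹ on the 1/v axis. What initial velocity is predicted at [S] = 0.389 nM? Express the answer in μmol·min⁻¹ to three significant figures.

294 μmol·min⁻¹

The y-intercept is 1/Vmax, so Vmax = 1/0.00248 = 403 μmol·min⁻¹.
The slope is Km/Vmax, so Km = 0.000359 × 403 = 0.145 nM.
Then v = 403 × 0.389/(0.145 + 0.389) = 294 μmol·min⁻¹.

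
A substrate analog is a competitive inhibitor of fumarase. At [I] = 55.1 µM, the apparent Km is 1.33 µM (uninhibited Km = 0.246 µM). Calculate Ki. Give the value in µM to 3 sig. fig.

12.5 µM

Competitive: Km,app = α·Km with α = 1 + [I]/Ki.
α = Km,app/Km = 1.33/0.246 = 5.407.
Since α = 1 + [I]/Ki, [I]/Ki = 5.407 − 1 = 4.407 and Ki = 55.1/4.407 = 12.5 µM.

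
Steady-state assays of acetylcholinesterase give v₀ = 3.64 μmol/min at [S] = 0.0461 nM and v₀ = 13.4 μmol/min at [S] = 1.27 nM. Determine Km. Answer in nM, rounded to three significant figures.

In reciprocal form, 1/v = (Km/Vmax)·(1/[S]) + 1/Vmax. The two points give (1/[S], 1/v) = (21.69, 0.2747) and (0.7874, 0.07463).
Slope = (0.2747 − 0.07463)/(21.69 − 0.7874) = 0.009572; intercept = 0.2747 − 0.009572×21.69 = 0.06709.
Vmax = 1/intercept = 14.9 μmol/min; Km = slope × Vmax = 0.009572 × 14.9 = 0.143 nM.

0.143 nM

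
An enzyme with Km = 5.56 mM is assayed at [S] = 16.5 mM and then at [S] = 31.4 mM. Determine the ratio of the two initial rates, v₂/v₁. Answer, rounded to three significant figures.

Since Vmax cancels, v₂/v₁ = [S]₂(Km+[S]₁) / [S]₁(Km+[S]₂).
= 31.4×(5.56+16.5) / (16.5×(5.56+31.4)) = 692.7/609.8 = 1.14.

1.14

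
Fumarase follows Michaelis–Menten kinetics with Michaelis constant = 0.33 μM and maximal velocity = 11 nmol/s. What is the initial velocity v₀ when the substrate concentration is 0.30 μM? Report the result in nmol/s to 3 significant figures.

5.24 nmol/s

[S]/(Km+[S]) = 0.30/0.6300 = 0.4762, the fractional saturation.
v = 0.4762 × Vmax = 0.4762 × 11 = 5.24 nmol/s.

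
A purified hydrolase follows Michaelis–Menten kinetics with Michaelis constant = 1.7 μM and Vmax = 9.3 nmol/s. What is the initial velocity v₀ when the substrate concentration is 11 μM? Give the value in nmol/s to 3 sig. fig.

8.06 nmol/s

[S]/(Km+[S]) = 11/12.70 = 0.8661, the fractional saturation.
v = 0.8661 × Vmax = 0.8661 × 9.3 = 8.06 nmol/s.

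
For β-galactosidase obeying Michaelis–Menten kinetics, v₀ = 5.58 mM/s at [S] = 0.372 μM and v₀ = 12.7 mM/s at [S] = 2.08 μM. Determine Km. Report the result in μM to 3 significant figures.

0.801 μM

From v = Vmax[S]/(Km+[S]), each point gives Vmax = v(Km+[S])/[S].
Equating: 5.58(Km+0.372)/0.372 = 12.7(Km+2.08)/2.08.
15.00·Km + 5.58 = 6.106·Km + 12.7, so (15.00 − 6.106)·Km = 12.7 − 5.58.
Km = 7.120/8.894 = 0.801 μM; then Vmax = 5.58(0.801+0.372)/0.372 = 17.6 mM/s.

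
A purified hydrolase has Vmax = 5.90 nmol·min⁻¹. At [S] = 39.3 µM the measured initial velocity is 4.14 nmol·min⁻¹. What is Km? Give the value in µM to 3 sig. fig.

v/Vmax = 4.14/5.90 = 0.7017 = [S]/(Km+[S]).
So Km + [S] = [S]/0.7017 = 56.01 µM, giving Km = 56.01 − 39.3 = 16.7 µM.

16.7 µM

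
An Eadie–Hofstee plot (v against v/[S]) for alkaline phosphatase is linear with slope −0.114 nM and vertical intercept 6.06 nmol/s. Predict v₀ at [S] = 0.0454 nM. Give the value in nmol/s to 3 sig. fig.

1.73 nmol/s

In the Eadie–Hofstee form v = Vmax − Km·(v/[S]), the slope is −Km and the intercept is Vmax, so Km = 0.114 nM and Vmax = 6.06 nmol/s.
v = 6.06 × 0.0454/(0.114 + 0.0454) = 1.73 nmol/s.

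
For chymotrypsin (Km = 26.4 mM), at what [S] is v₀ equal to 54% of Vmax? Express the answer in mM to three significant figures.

31.0 mM

v/Vmax = [S]/(Km+[S]) = 0.54, so [S] = Km·0.54/(1 − 0.54) = 26.4 × 1.174.
[S] = 31.0 mM.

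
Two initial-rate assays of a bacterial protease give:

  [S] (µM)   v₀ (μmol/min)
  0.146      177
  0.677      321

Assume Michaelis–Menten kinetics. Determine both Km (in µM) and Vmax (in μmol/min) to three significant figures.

In reciprocal form, 1/v = (Km/Vmax)·(1/[S]) + 1/Vmax. The two points give (1/[S], 1/v) = (6.849, 0.005650) and (1.477, 0.003115).
Slope = (0.005650 − 0.003115)/(6.849 − 1.477) = 0.0004718; intercept = 0.005650 − 0.0004718×6.849 = 0.002418.
Vmax = 1/intercept = 413 μmol/min; Km = slope × Vmax = 0.0004718 × 413 = 0.195 µM.

Km = 0.195 µM; Vmax = 413 μmol/min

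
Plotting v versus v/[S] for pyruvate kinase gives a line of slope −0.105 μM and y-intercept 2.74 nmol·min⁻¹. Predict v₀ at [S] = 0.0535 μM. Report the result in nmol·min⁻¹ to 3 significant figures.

0.925 nmol·min⁻¹

In the Eadie–Hofstee form v = Vmax − Km·(v/[S]), the slope is −Km and the intercept is Vmax, so Km = 0.105 μM and Vmax = 2.74 nmol·min⁻¹.
v = 2.74 × 0.0535/(0.105 + 0.0535) = 0.925 nmol·min⁻¹.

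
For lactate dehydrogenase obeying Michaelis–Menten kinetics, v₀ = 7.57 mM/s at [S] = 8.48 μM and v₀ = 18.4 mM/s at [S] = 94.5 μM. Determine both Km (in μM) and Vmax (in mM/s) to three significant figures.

In reciprocal form, 1/v = (Km/Vmax)·(1/[S]) + 1/Vmax. The two points give (1/[S], 1/v) = (0.1179, 0.1321) and (0.01058, 0.05435).
Slope = (0.1321 − 0.05435)/(0.1179 − 0.01058) = 0.7243; intercept = 0.1321 − 0.7243×0.1179 = 0.04668.
Vmax = 1/intercept = 21.4 mM/s; Km = slope × Vmax = 0.7243 × 21.4 = 15.5 μM.

Km = 15.5 μM; Vmax = 21.4 mM/s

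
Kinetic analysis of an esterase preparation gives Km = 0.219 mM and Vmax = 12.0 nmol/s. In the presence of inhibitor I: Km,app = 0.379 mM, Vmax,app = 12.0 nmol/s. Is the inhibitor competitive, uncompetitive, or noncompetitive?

competitive

Km increases (0.219 → 0.379 mM) while Vmax is unchanged — the hallmark of competitive inhibition.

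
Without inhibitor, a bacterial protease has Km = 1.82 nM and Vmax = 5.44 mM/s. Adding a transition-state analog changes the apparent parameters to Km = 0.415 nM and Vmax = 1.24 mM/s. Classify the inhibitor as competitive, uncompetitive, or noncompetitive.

uncompetitive

Both Km and Vmax decrease by the same factor (~4.39-fold) — characteristic of uncompetitive inhibition.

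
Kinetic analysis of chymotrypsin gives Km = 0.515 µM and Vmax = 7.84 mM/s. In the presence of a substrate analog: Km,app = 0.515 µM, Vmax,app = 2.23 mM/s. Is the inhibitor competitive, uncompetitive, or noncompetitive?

Vmax decreases (7.84 → 2.23 mM/s) while Km is unchanged — pure noncompetitive inhibition.

noncompetitive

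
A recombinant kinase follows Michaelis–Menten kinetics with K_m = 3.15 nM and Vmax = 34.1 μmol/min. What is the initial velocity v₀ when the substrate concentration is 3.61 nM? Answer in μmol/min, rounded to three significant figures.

v = Vmax·[S]/(Km + [S]) = 34.1 × 3.61 / (3.15 + 3.61)
  = 123.1 / 6.760 = 18.2 μmol/min.

18.2 μmol/min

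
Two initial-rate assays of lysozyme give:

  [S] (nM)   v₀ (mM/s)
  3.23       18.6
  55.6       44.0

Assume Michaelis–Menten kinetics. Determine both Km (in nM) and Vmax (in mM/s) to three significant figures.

Km = 5.11 nM; Vmax = 48.0 mM/s

From v = Vmax[S]/(Km+[S]), each point gives Vmax = v(Km+[S])/[S].
Equating: 18.6(Km+3.23)/3.23 = 44.0(Km+55.6)/55.6.
5.759·Km + 18.6 = 0.7914·Km + 44.0, so (5.759 − 0.7914)·Km = 44.0 − 18.6.
Km = 25.40/4.967 = 5.11 nM; then Vmax = 18.6(5.11+3.23)/3.23 = 48.0 mM/s.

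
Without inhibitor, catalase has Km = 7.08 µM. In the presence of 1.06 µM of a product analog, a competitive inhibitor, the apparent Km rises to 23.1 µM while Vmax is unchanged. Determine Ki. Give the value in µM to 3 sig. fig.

0.468 µM

Competitive: Km,app = α·Km with α = 1 + [I]/Ki.
α = Km,app/Km = 23.1/7.08 = 3.263.
Ki = [I]/(α − 1) = 1.06/2.263 = 0.468 µM.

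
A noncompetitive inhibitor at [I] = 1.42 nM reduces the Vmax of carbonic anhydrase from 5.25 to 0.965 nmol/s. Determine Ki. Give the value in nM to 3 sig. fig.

0.320 nM

Noncompetitive: Vmax,app = Vmax/α with α = 1 + [I]/Ki.
α = Vmax/Vmax,app = 5.25/0.965 = 5.440.
Ki = [I]/(α − 1) = 1.42/4.440 = 0.320 nM.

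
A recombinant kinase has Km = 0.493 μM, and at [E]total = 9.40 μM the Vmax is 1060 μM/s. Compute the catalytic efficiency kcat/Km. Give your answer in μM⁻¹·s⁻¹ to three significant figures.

229 μM⁻¹·s⁻¹

kcat = Vmax/[E]total = 1060/9.40 = 113 s⁻¹.
kcat/Km = 113/0.493 = 229 μM⁻¹·s⁻¹.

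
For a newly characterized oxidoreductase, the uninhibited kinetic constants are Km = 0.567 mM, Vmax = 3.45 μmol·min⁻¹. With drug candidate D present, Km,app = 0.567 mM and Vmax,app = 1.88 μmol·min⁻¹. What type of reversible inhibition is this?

Vmax decreases (3.45 → 1.88 μmol·min⁻¹) while Km is unchanged — pure noncompetitive inhibition.

noncompetitive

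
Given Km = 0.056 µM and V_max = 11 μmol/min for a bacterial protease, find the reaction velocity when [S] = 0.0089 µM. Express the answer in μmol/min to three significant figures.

1.51 μmol/min

v = Vmax·[S]/(Km + [S]) = 11 × 0.0089 / (0.056 + 0.0089)
  = 0.09790 / 0.06490 = 1.51 μmol/min.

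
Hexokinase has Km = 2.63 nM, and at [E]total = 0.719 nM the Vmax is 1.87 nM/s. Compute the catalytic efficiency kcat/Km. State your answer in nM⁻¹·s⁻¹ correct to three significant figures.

0.989 nM⁻¹·s⁻¹

kcat = Vmax/[E]total = 1.87/0.719 = 2.60 s⁻¹.
kcat/Km = 2.60/2.63 = 0.989 nM⁻¹·s⁻¹.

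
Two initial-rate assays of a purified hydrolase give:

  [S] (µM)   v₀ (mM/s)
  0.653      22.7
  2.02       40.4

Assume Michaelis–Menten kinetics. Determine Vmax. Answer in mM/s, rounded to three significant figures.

64.4 mM/s

From v = Vmax[S]/(Km+[S]), each point gives Vmax = v(Km+[S])/[S].
Equating: 22.7(Km+0.653)/0.653 = 40.4(Km+2.02)/2.02.
34.76·Km + 22.7 = 20.00·Km + 40.4, so (34.76 − 20.00)·Km = 40.4 − 22.7.
Km = 17.70/14.76 = 1.20 µM; then Vmax = 22.7(1.20+0.653)/0.653 = 64.4 mM/s.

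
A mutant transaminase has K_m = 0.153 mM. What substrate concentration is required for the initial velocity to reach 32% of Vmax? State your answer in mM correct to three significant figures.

v/Vmax = [S]/(Km+[S]) = 0.32, so [S] = Km·0.32/(1 − 0.32) = 0.153 × 0.4706.
[S] = 0.0720 mM.

0.0720 mM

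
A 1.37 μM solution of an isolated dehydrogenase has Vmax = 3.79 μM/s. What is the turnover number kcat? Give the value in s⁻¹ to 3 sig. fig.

kcat = Vmax/[E]total = 3.79 μM/s / 1.37 μM = 2.77 s⁻¹.

2.77 s⁻¹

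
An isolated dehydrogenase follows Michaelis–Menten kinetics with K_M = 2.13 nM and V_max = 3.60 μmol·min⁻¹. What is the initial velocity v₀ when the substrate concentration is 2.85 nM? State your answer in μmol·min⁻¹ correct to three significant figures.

2.06 μmol·min⁻¹

[S]/(Km+[S]) = 2.85/4.980 = 0.5723, the fractional saturation.
v = 0.5723 × Vmax = 0.5723 × 3.60 = 2.06 μmol·min⁻¹.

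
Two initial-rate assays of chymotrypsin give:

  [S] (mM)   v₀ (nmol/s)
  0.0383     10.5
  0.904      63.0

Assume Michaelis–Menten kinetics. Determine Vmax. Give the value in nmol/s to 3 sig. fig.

From v = Vmax[S]/(Km+[S]), each point gives Vmax = v(Km+[S])/[S].
Equating: 10.5(Km+0.0383)/0.0383 = 63.0(Km+0.904)/0.904.
274.2·Km + 10.5 = 69.69·Km + 63.0, so (274.2 − 69.69)·Km = 63.0 − 10.5.
Km = 52.50/204.5 = 0.257 mM; then Vmax = 10.5(0.257+0.0383)/0.0383 = 80.9 nmol/s.

80.9 nmol/s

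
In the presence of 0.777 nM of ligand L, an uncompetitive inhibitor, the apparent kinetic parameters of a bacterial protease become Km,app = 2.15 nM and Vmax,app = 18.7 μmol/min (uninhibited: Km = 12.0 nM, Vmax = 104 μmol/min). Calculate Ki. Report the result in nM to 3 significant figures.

0.170 nM

Uncompetitive: Vmax,app = Vmax/α (and Km,app = Km/α) with α = 1 + [I]/Ki.
α = Vmax/Vmax,app = 104/18.7 = 5.561.
Since α = 1 + [I]/Ki, [I]/Ki = 5.561 − 1 = 4.561 and Ki = 0.777/4.561 = 0.170 nM.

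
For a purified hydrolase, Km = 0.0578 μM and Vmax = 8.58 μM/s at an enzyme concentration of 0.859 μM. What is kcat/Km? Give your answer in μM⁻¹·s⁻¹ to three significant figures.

173 μM⁻¹·s⁻¹

kcat = Vmax/[E]total = 8.58/0.859 = 9.99 s⁻¹.
kcat/Km = 9.99/0.0578 = 173 μM⁻¹·s⁻¹.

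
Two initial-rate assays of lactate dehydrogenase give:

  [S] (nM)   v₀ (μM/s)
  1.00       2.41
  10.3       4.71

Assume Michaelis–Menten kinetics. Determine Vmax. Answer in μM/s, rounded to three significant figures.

5.25 μM/s

In reciprocal form, 1/v = (Km/Vmax)·(1/[S]) + 1/Vmax. The two points give (1/[S], 1/v) = (1.000, 0.4149) and (0.09709, 0.2123).
Slope = (0.4149 − 0.2123)/(1.000 − 0.09709) = 0.2244; intercept = 0.4149 − 0.2244×1.000 = 0.1905.
Vmax = 1/intercept = 5.25 μM/s; Km = slope × Vmax = 0.2244 × 5.25 = 1.18 nM.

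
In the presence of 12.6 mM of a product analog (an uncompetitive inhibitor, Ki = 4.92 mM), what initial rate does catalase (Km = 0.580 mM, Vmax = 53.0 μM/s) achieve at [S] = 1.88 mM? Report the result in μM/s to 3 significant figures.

13.7 μM/s

With α = 1 + [I]/Ki = 1 + 12.6/4.92 = 3.561, the uncompetitive rate law is v = (Vmax/α)·[S] / (Km/α + [S]).
v = (53.0/3.561)×1.88 / (0.580/3.561 + 1.88) = 27.98/2.043 = 13.7 μM/s.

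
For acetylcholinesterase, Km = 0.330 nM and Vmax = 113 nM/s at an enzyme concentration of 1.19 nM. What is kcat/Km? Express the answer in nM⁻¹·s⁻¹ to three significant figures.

288 nM⁻¹·s⁻¹

kcat = Vmax/[E]total = 113/1.19 = 95.0 s⁻¹.
kcat/Km = 95.0/0.330 = 288 nM⁻¹·s⁻¹.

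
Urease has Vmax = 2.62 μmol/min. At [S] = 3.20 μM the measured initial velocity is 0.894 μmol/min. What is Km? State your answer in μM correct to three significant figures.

v/Vmax = 0.894/2.62 = 0.3412 = [S]/(Km+[S]).
So Km + [S] = [S]/0.3412 = 9.378 μM, giving Km = 9.378 − 3.20 = 6.18 μM.

6.18 μM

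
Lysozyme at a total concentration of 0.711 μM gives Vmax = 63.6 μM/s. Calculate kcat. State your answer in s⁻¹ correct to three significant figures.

kcat = Vmax/[E]total = 63.6 μM/s / 0.711 μM = 89.5 s⁻¹.

89.5 s⁻¹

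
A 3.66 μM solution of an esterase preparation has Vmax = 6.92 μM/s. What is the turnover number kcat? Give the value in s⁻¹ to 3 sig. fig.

kcat = Vmax/[E]total = 6.92 μM/s / 3.66 μM = 1.89 s⁻¹.

1.89 s⁻¹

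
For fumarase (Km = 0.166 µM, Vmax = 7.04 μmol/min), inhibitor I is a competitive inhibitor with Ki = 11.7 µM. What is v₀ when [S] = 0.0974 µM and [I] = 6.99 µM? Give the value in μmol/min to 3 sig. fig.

1.89 μmol/min

With α = 1 + [I]/Ki = 1 + 6.99/11.7 = 1.597, the competitive rate law is v = Vmax[S] / (αKm + [S]).
v = 7.04×0.0974 / (1.597×0.166 + 0.0974) = 0.6857/0.3626 = 1.89 μmol/min.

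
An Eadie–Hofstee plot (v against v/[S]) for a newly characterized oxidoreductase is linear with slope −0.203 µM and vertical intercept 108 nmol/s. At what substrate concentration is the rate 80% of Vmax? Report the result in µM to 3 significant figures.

0.812 µM

The Eadie–Hofstee slope gives Km = 0.203 µM (slope = −Km).
v/Vmax = [S]/(Km+[S]) = 0.8 ⇒ [S] = Km·0.8/(1−0.8) = 0.203 × 4.000 = 0.812 µM.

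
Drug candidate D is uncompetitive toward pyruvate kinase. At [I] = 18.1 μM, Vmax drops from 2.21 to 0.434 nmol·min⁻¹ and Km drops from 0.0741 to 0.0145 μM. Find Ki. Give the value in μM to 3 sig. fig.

4.42 μM

Uncompetitive: Vmax,app = Vmax/α (and Km,app = Km/α) with α = 1 + [I]/Ki.
α = Vmax/Vmax,app = 2.21/0.434 = 5.092.
Ki = [I]/(α − 1) = 18.1/4.092 = 4.42 μM.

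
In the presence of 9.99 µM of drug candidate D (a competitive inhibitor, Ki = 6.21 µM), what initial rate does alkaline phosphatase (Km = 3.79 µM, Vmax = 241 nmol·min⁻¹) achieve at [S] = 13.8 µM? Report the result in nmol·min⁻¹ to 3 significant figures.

With α = 1 + [I]/Ki = 1 + 9.99/6.21 = 2.609, the competitive rate law is v = Vmax[S] / (αKm + [S]).
v = 241×13.8 / (2.609×3.79 + 13.8) = 3326/23.69 = 140 nmol·min⁻¹.

140 nmol·min⁻¹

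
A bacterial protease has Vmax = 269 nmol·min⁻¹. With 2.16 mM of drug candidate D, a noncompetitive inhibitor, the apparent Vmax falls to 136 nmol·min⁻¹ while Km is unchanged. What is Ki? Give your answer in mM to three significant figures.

2.21 mM

Noncompetitive: Vmax,app = Vmax/α with α = 1 + [I]/Ki.
α = Vmax/Vmax,app = 269/136 = 1.978.
Since α = 1 + [I]/Ki, [I]/Ki = 1.978 − 1 = 0.9779 and Ki = 2.16/0.9779 = 2.21 mM.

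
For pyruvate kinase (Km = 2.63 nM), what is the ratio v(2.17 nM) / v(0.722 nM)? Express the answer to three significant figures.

2.10

Since Vmax cancels, v₂/v₁ = [S]₂(Km+[S]₁) / [S]₁(Km+[S]₂).
= 2.17×(2.63+0.722) / (0.722×(2.63+2.17)) = 7.274/3.466 = 2.10.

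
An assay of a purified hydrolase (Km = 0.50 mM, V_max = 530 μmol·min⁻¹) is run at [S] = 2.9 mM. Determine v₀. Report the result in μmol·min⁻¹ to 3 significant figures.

452 μmol·min⁻¹

[S]/(Km+[S]) = 2.9/3.400 = 0.8529, the fractional saturation.
v = 0.8529 × Vmax = 0.8529 × 530 = 452 μmol·min⁻¹.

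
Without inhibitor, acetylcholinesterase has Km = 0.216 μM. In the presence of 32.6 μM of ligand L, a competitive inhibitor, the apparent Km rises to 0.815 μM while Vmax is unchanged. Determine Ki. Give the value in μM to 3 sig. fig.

11.8 μM

Competitive: Km,app = α·Km with α = 1 + [I]/Ki.
α = Km,app/Km = 0.815/0.216 = 3.773.
Since α = 1 + [I]/Ki, [I]/Ki = 3.773 − 1 = 2.773 and Ki = 32.6/2.773 = 11.8 μM.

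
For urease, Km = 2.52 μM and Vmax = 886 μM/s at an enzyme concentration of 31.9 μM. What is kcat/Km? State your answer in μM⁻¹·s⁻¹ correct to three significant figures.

kcat = Vmax/[E]total = 886/31.9 = 27.8 s⁻¹.
kcat/Km = 27.8/2.52 = 11.0 μM⁻¹·s⁻¹.

11.0 μM⁻¹·s⁻¹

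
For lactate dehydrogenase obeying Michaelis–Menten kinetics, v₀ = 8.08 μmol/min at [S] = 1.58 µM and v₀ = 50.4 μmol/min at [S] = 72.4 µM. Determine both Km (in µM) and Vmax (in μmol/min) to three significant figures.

From v = Vmax[S]/(Km+[S]), each point gives Vmax = v(Km+[S])/[S].
Equating: 8.08(Km+1.58)/1.58 = 50.4(Km+72.4)/72.4.
5.114·Km + 8.08 = 0.6961·Km + 50.4, so (5.114 − 0.6961)·Km = 50.4 − 8.08.
Km = 42.32/4.418 = 9.58 µM; then Vmax = 8.08(9.58+1.58)/1.58 = 57.1 μmol/min.

Km = 9.58 µM; Vmax = 57.1 μmol/min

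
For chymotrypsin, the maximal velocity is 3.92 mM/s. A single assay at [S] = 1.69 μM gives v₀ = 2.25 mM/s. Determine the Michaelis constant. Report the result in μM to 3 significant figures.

From v = Vmax[S]/(Km+[S]), Km = [S](Vmax − v)/v.
Km = 1.69 × (3.92 − 2.25) / 2.25 = 2.822/2.25 = 1.25 μM.

1.25 μM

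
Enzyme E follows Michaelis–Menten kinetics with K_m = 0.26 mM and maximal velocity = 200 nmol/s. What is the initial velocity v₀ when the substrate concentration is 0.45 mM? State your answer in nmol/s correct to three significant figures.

127 nmol/s

v = Vmax·[S]/(Km + [S]) = 200 × 0.45 / (0.26 + 0.45)
  = 90.00 / 0.7100 = 127 nmol/s.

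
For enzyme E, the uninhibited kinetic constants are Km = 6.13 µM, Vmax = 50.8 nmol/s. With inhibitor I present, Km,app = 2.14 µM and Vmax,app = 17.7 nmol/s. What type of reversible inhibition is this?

Both Km and Vmax decrease by the same factor (~2.87-fold) — characteristic of uncompetitive inhibition.

uncompetitive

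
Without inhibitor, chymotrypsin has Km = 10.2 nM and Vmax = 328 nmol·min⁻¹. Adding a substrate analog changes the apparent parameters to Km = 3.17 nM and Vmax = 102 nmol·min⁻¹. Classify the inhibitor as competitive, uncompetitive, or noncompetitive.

Both Km and Vmax decrease by the same factor (~3.22-fold) — characteristic of uncompetitive inhibition.

uncompetitive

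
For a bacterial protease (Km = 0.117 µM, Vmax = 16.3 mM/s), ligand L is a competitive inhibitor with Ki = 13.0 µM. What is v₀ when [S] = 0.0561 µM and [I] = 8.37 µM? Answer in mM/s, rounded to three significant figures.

α = 1 + [I]/Ki = 1 + 8.37/13.0 = 1.644.
For a competitive inhibitor, Vmax is unchanged and the apparent Km becomes α·Km: Km,app = 0.192 µM, Vmax,app = 16.3 mM/s.
v = Vmax,app·[S]/(Km,app + [S]) = 16.3 × 0.0561/(0.192 + 0.0561) = 3.68 mM/s.

3.68 mM/s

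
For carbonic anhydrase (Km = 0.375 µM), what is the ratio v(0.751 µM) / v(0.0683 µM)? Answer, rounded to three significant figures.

The fractional saturations are [S]/(Km+[S]) = 0.0683/0.4433 = 0.1541 and 0.751/1.126 = 0.6670.
v₂/v₁ is just their ratio: 0.6670/0.1541 = 4.33.

4.33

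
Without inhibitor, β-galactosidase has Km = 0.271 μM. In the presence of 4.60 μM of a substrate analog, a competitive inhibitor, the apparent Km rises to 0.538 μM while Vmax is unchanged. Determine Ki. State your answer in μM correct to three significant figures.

4.67 μM

Competitive: Km,app = α·Km with α = 1 + [I]/Ki.
α = Km,app/Km = 0.538/0.271 = 1.985.
Ki = [I]/(α − 1) = 4.60/0.9852 = 4.67 μM.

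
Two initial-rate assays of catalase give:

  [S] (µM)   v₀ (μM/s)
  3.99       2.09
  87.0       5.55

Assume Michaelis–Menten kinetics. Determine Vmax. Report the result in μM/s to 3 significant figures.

6.03 μM/s

From v = Vmax[S]/(Km+[S]), each point gives Vmax = v(Km+[S])/[S].
Equating: 2.09(Km+3.99)/3.99 = 5.55(Km+87.0)/87.0.
0.5238·Km + 2.09 = 0.06379·Km + 5.55, so (0.5238 − 0.06379)·Km = 5.55 − 2.09.
Km = 3.460/0.4600 = 7.52 µM; then Vmax = 2.09(7.52+3.99)/3.99 = 6.03 μM/s.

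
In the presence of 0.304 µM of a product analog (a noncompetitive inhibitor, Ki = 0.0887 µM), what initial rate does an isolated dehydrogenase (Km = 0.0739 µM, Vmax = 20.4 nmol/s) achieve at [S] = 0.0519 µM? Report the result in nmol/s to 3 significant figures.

1.90 nmol/s

With α = 1 + [I]/Ki = 1 + 0.304/0.0887 = 4.427, the noncompetitive rate law is v = (Vmax/α)·[S] / (Km + [S]).
v = (20.4/4.427)×0.0519 / (0.0739 + 0.0519) = 0.2391/0.1258 = 1.90 nmol/s.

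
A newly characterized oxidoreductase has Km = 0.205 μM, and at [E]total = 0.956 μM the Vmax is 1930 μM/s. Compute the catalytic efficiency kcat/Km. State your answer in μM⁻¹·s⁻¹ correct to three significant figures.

9850 μM⁻¹·s⁻¹

kcat = Vmax/[E]total = 1930/0.956 = 2020 s⁻¹.
kcat/Km = 2020/0.205 = 9850 μM⁻¹·s⁻¹.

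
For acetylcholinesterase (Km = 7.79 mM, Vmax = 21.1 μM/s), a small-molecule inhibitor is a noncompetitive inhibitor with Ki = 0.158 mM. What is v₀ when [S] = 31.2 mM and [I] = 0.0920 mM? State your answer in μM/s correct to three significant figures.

α = 1 + [I]/Ki = 1 + 0.0920/0.158 = 1.582.
For a noncompetitive inhibitor, Vmax is reduced to Vmax/α while Km is unchanged: Km,app = 7.79 mM, Vmax,app = 13.3 μM/s.
v = Vmax,app·[S]/(Km,app + [S]) = 13.3 × 31.2/(7.79 + 31.2) = 10.7 μM/s.

10.7 μM/s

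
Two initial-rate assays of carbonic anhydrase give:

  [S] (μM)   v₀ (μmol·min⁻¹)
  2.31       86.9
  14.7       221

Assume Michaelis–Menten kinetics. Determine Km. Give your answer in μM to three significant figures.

In reciprocal form, 1/v = (Km/Vmax)·(1/[S]) + 1/Vmax. The two points give (1/[S], 1/v) = (0.4329, 0.01151) and (0.06803, 0.004525).
Slope = (0.01151 − 0.004525)/(0.4329 − 0.06803) = 0.01914; intercept = 0.01151 − 0.01914×0.4329 = 0.003223.
Vmax = 1/intercept = 310 μmol·min⁻¹; Km = slope × Vmax = 0.01914 × 310 = 5.94 μM.

5.94 μM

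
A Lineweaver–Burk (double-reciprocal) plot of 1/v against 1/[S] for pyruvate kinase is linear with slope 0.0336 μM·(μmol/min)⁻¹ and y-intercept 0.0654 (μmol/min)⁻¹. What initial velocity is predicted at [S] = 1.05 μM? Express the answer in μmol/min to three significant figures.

The y-intercept is 1/Vmax, so Vmax = 1/0.0654 = 15.3 μmol/min.
The slope is Km/Vmax, so Km = 0.0336 × 15.3 = 0.514 μM.
Then v = 15.3 × 1.05/(0.514 + 1.05) = 10.3 μmol/min.

10.3 μmol/min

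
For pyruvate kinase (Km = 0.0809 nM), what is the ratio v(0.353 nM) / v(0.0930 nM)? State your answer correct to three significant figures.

1.52

Since Vmax cancels, v₂/v₁ = [S]₂(Km+[S]₁) / [S]₁(Km+[S]₂).
= 0.353×(0.0809+0.0930) / (0.0930×(0.0809+0.353)) = 0.06139/0.04035 = 1.52.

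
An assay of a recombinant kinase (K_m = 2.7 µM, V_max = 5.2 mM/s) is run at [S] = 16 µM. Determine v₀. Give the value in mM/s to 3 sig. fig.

v = Vmax·[S]/(Km + [S]) = 5.2 × 16 / (2.7 + 16)
  = 83.20 / 18.70 = 4.45 mM/s.

4.45 mM/s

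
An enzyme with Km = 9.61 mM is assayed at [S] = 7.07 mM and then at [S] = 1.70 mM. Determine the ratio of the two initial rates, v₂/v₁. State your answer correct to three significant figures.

Since Vmax cancels, v₂/v₁ = [S]₂(Km+[S]₁) / [S]₁(Km+[S]₂).
= 1.70×(9.61+7.07) / (7.07×(9.61+1.70)) = 28.36/79.96 = 0.355.

0.355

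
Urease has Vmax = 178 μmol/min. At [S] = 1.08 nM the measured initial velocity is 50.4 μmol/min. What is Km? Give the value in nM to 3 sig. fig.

2.73 nM

v/Vmax = 50.4/178 = 0.2831 = [S]/(Km+[S]).
So Km + [S] = [S]/0.2831 = 3.814 nM, giving Km = 3.814 − 1.08 = 2.73 nM.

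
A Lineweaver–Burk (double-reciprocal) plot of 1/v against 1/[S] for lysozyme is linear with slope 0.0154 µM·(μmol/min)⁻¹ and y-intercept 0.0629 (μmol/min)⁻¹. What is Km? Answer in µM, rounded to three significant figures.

y-intercept = 1/Vmax ⇒ Vmax = 15.9 μmol/min; slope = Km/Vmax ⇒ Km = slope × Vmax.
Km = 0.0154 × 15.9 = 0.245 µM.

0.245 µM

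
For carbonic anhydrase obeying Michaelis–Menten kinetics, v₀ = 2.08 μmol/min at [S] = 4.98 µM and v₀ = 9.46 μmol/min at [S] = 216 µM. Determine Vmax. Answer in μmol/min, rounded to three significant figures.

From v = Vmax[S]/(Km+[S]), each point gives Vmax = v(Km+[S])/[S].
Equating: 2.08(Km+4.98)/4.98 = 9.46(Km+216)/216.
0.4177·Km + 2.08 = 0.04380·Km + 9.46, so (0.4177 − 0.04380)·Km = 9.46 − 2.08.
Km = 7.380/0.3739 = 19.7 µM; then Vmax = 2.08(19.7+4.98)/4.98 = 10.3 μmol/min.

10.3 μmol/min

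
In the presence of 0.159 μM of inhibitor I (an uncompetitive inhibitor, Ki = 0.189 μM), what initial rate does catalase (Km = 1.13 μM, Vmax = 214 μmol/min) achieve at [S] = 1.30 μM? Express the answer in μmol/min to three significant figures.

With α = 1 + [I]/Ki = 1 + 0.159/0.189 = 1.841, the uncompetitive rate law is v = (Vmax/α)·[S] / (Km/α + [S]).
v = (214/1.841)×1.30 / (1.13/1.841 + 1.30) = 151.1/1.914 = 79.0 μmol/min.

79.0 μmol/min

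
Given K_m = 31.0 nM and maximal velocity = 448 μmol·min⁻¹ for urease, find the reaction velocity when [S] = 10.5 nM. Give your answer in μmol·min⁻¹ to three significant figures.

v = Vmax·[S]/(Km + [S]) = 448 × 10.5 / (31.0 + 10.5)
  = 4704 / 41.50 = 113 μmol·min⁻¹.

113 μmol·min⁻¹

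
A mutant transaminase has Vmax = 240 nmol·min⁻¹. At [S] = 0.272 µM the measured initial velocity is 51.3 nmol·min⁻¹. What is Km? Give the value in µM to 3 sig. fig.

From v = Vmax[S]/(Km+[S]), Km = [S](Vmax − v)/v.
Km = 0.272 × (240 − 51.3) / 51.3 = 51.33/51.3 = 1.00 µM.

1.00 µM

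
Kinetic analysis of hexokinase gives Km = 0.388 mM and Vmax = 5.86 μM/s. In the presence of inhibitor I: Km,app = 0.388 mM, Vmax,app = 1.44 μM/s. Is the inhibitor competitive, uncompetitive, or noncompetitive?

Vmax decreases (5.86 → 1.44 μM/s) while Km is unchanged — pure noncompetitive inhibition.

noncompetitive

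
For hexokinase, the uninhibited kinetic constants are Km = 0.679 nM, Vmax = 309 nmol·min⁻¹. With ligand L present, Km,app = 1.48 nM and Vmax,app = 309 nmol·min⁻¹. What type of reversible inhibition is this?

Km increases (0.679 → 1.48 nM) while Vmax is unchanged — the hallmark of competitive inhibition.

competitive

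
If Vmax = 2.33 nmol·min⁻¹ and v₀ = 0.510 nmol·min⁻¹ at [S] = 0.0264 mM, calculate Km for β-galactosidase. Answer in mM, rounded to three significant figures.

v/Vmax = 0.510/2.33 = 0.2189 = [S]/(Km+[S]).
So Km + [S] = [S]/0.2189 = 0.1206 mM, giving Km = 0.1206 − 0.0264 = 0.0942 mM.

0.0942 mM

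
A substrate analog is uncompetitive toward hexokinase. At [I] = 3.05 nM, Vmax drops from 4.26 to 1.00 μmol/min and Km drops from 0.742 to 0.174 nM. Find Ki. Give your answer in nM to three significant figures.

Uncompetitive: Vmax,app = Vmax/α (and Km,app = Km/α) with α = 1 + [I]/Ki.
α = Vmax/Vmax,app = 4.26/1.00 = 4.260.
Ki = [I]/(α − 1) = 3.05/3.260 = 0.936 nM.

0.936 nM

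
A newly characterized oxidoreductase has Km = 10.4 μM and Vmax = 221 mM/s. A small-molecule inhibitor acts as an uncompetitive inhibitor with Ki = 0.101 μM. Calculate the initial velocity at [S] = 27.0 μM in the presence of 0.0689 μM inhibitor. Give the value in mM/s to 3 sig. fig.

α = 1 + [I]/Ki = 1 + 0.0689/0.101 = 1.682.
For an uncompetitive inhibitor, both parameters are divided by α, giving Vmax/α and Km/α: Km,app = 6.18 μM, Vmax,app = 131 mM/s.
v = Vmax,app·[S]/(Km,app + [S]) = 131 × 27.0/(6.18 + 27.0) = 107 mM/s.

107 mM/s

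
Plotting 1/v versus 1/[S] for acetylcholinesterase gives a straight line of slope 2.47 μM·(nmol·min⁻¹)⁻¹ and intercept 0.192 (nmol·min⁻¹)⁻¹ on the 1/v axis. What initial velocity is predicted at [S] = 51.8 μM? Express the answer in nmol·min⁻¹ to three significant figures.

The y-intercept is 1/Vmax, so Vmax = 1/0.192 = 5.21 nmol·min⁻¹.
The slope is Km/Vmax, so Km = 2.47 × 5.21 = 12.9 μM.
Then v = 5.21 × 51.8/(12.9 + 51.8) = 4.17 nmol·min⁻¹.

4.17 nmol·min⁻¹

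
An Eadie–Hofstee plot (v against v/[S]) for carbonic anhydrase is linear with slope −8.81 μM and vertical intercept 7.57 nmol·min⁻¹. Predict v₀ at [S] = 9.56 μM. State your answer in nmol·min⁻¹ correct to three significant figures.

In the Eadie–Hofstee form v = Vmax − Km·(v/[S]), the slope is −Km and the intercept is Vmax, so Km = 8.81 μM and Vmax = 7.57 nmol·min⁻¹.
v = 7.57 × 9.56/(8.81 + 9.56) = 3.94 nmol·min⁻¹.

3.94 nmol·min⁻¹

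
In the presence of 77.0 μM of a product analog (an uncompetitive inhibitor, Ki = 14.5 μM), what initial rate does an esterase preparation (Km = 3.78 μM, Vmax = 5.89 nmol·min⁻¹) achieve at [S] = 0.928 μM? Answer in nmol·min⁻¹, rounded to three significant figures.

0.567 nmol·min⁻¹

With α = 1 + [I]/Ki = 1 + 77.0/14.5 = 6.310, the uncompetitive rate law is v = (Vmax/α)·[S] / (Km/α + [S]).
v = (5.89/6.310)×0.928 / (3.78/6.310 + 0.928) = 0.8662/1.527 = 0.567 nmol·min⁻¹.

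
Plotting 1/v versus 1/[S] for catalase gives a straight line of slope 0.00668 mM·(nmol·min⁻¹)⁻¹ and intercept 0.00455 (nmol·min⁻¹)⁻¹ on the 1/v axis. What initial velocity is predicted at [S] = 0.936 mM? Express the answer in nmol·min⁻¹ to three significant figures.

The y-intercept is 1/Vmax, so Vmax = 1/0.00455 = 220 nmol·min⁻¹.
The slope is Km/Vmax, so Km = 0.00668 × 220 = 1.47 mM.
Then v = 220 × 0.936/(1.47 + 0.936) = 85.6 nmol·min⁻¹.

85.6 nmol·min⁻¹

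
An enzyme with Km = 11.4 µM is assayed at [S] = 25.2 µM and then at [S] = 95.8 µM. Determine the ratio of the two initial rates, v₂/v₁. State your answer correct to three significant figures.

1.30

The fractional saturations are [S]/(Km+[S]) = 25.2/36.60 = 0.6885 and 95.8/107.2 = 0.8937.
v₂/v₁ is just their ratio: 0.8937/0.6885 = 1.30.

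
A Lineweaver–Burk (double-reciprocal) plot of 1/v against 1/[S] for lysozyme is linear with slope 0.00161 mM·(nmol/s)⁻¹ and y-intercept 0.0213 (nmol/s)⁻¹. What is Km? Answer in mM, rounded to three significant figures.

0.0756 mM

y-intercept = 1/Vmax ⇒ Vmax = 46.9 nmol/s; slope = Km/Vmax ⇒ Km = slope × Vmax.
Km = 0.00161 × 46.9 = 0.0756 mM.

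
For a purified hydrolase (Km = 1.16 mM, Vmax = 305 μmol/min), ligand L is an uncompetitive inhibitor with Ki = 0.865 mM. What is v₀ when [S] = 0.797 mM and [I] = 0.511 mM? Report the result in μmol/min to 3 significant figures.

100 μmol/min

With α = 1 + [I]/Ki = 1 + 0.511/0.865 = 1.591, the uncompetitive rate law is v = (Vmax/α)·[S] / (Km/α + [S]).
v = (305/1.591)×0.797 / (1.16/1.591 + 0.797) = 152.8/1.526 = 100 μmol/min.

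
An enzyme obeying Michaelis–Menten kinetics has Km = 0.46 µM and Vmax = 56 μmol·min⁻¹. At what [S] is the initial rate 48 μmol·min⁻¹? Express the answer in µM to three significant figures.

Rearranging v = Vmax[S]/(Km+[S]) gives [S] = Km·v/(Vmax − v).
[S] = 0.46 × 48 / (56 − 48) = 22.08/8.000 = 2.76 µM.

2.76 µM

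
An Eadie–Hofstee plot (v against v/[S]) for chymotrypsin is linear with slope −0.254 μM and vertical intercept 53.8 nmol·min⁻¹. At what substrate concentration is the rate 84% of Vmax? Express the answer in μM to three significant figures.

1.33 μM

The Eadie–Hofstee slope gives Km = 0.254 μM (slope = −Km).
v/Vmax = [S]/(Km+[S]) = 0.84 ⇒ [S] = Km·0.84/(1−0.84) = 0.254 × 5.250 = 1.33 μM.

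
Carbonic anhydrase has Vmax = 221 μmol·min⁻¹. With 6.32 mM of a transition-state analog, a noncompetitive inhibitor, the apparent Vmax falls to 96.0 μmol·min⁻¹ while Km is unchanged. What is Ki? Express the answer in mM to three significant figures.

4.85 mM

Noncompetitive: Vmax,app = Vmax/α with α = 1 + [I]/Ki.
α = Vmax/Vmax,app = 221/96.0 = 2.302.
Ki = [I]/(α − 1) = 6.32/1.302 = 4.85 mM.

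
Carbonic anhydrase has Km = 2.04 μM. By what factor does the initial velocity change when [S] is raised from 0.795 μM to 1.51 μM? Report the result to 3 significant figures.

The fractional saturations are [S]/(Km+[S]) = 0.795/2.835 = 0.2804 and 1.51/3.550 = 0.4254.
v₂/v₁ is just their ratio: 0.4254/0.2804 = 1.52.

1.52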